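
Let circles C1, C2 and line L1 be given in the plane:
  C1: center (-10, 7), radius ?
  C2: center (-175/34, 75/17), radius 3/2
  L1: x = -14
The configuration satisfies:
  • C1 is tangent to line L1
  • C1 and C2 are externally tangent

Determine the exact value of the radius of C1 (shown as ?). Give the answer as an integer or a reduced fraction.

4

1. [C1‖L1]  r_C1² − 16 = 0  ⇒  r_C1 = 4 (r>0 drops 1)
2. [ext C1·C2]  r_C1² + 3r_C1 − 28 = 0  ⇒  r_C1 = 4 (r>0 drops 1)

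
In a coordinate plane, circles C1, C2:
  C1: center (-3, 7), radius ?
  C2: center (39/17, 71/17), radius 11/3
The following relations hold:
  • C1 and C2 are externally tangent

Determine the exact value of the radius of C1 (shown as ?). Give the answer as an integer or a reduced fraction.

1. [ext C1·C2]  r_C1² + (22/3)r_C1 − 203/9 = 0  ⇒  r_C1 = 7/3 (r>0 drops 1)

7/3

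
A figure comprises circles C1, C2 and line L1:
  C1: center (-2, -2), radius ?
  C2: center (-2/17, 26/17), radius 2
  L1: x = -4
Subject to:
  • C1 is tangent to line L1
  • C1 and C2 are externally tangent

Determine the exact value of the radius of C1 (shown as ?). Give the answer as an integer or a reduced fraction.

2

1. [C1‖L1]  r_C1² − 4 = 0  ⇒  r_C1 = 2 (r>0 drops 1)
2. [ext C1·C2]  r_C1² + 4r_C1 − 12 = 0  ⇒  r_C1 = 2 (r>0 drops 1)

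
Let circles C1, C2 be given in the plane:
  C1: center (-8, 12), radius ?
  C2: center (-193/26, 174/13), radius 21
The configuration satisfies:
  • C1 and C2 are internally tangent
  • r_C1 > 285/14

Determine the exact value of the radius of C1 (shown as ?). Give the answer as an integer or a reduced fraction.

1. [int C1,C2]  r_C1² − 42r_C1 + 1755/4 = 0  ⇒  r_C1 = 39/2 or 45/2
2. given r_C1 > 285/14: keep 45/2

45/2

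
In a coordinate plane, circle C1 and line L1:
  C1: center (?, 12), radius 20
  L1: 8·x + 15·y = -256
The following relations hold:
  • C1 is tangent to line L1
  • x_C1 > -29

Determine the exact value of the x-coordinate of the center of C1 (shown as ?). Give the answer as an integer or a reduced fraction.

1. [C1‖L1]  x_C1² + 109x_C1 + 1164 = 0  ⇒  x_C1 = -97 or -12
2. given x_C1 > -29: keep -12

-12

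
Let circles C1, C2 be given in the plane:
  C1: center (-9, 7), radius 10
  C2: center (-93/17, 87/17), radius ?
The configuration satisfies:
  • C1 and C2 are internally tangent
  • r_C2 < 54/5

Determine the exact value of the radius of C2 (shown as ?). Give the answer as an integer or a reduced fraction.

1. [int C1,C2]  r_C2² − 20r_C2 + 84 = 0  ⇒  r_C2 = 6 or 14
2. given r_C2 < 54/5: keep 6

6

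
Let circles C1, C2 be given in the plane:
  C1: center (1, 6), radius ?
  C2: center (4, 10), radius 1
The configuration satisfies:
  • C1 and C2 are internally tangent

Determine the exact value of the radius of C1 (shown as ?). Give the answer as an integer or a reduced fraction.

6

1. [int C1,C2]  r_C1² − 2r_C1 − 24 = 0  ⇒  r_C1 = 6 (r>0 drops 1)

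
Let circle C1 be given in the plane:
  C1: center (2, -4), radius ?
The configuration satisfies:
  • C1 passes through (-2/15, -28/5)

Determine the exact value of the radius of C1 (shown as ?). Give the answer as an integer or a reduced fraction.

1. [C1∋P]  r_C1² − 64/9 = 0  ⇒  r_C1 = 8/3 (r>0 drops 1)

8/3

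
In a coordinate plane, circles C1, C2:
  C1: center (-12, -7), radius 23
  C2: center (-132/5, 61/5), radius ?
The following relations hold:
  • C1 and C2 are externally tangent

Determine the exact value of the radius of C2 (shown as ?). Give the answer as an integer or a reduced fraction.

1

1. [ext C1·C2]  r_C2² + 46r_C2 − 47 = 0  ⇒  r_C2 = 1 (r>0 drops 1)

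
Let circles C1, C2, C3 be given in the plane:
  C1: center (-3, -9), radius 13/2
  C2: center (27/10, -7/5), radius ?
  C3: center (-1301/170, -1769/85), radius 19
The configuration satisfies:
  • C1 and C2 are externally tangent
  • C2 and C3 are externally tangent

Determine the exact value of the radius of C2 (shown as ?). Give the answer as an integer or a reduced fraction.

3

1. [ext C1·C2]  r_C2² + 13r_C2 − 48 = 0  ⇒  r_C2 = 3 (r>0 drops 1)
2. [ext C2·C3]  r_C2² + 38r_C2 − 123 = 0  ⇒  r_C2 = 3 (r>0 drops 1)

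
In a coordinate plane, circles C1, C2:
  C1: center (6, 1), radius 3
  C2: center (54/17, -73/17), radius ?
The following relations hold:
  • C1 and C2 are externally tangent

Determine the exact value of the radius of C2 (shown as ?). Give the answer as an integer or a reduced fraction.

1. [ext C1·C2]  r_C2² + 6r_C2 − 27 = 0  ⇒  r_C2 = 3 (r>0 drops 1)

3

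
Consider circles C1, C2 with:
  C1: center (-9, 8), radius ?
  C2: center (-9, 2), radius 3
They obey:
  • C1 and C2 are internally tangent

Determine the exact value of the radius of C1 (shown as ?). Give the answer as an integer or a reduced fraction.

9

1. [int C1,C2]  r_C1² − 6r_C1 − 27 = 0  ⇒  r_C1 = 9 (r>0 drops 1)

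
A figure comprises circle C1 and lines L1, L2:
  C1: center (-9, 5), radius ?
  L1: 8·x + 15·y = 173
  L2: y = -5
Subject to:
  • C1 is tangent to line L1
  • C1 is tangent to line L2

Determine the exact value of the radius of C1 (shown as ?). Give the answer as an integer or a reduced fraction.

1. [C1‖L1]  r_C1² − 100 = 0  ⇒  r_C1 = 10 (r>0 drops 1)
2. [C1‖L2]  r_C1² − 100 = 0  ⇒  r_C1 = 10 (r>0 drops 1)

10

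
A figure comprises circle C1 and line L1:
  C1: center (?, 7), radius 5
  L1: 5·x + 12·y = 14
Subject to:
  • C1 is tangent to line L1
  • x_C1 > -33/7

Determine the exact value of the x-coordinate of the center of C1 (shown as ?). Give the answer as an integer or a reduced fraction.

-1

1. [C1‖L1]  x_C1² + 28x_C1 + 27 = 0  ⇒  x_C1 = -27 or -1
2. given x_C1 > -33/7: keep -1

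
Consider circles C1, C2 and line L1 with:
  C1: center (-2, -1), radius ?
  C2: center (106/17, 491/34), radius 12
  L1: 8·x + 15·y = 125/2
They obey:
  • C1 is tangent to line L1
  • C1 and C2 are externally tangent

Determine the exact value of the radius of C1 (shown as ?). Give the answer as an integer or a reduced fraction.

11/2

1. [C1‖L1]  r_C1² − 121/4 = 0  ⇒  r_C1 = 11/2 (r>0 drops 1)
2. [ext C1·C2]  r_C1² + 24r_C1 − 649/4 = 0  ⇒  r_C1 = 11/2 (r>0 drops 1)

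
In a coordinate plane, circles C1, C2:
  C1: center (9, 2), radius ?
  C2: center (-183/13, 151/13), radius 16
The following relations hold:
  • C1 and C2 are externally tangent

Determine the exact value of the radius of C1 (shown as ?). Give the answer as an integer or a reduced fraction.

1. [ext C1·C2]  r_C1² + 32r_C1 − 369 = 0  ⇒  r_C1 = 9 (r>0 drops 1)

9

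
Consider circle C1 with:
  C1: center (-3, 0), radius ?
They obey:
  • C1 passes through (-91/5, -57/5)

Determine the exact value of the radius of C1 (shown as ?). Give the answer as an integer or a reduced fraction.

19

1. [C1∋P]  r_C1² − 361 = 0  ⇒  r_C1 = 19 (r>0 drops 1)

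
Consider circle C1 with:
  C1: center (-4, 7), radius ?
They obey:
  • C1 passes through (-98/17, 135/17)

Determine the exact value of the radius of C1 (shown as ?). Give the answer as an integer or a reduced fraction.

2

1. [C1∋P]  r_C1² − 4 = 0  ⇒  r_C1 = 2 (r>0 drops 1)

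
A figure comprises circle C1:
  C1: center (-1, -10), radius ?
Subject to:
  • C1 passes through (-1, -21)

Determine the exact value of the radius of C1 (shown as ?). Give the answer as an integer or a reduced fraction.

1. [C1∋P]  r_C1² − 121 = 0  ⇒  r_C1 = 11 (r>0 drops 1)

11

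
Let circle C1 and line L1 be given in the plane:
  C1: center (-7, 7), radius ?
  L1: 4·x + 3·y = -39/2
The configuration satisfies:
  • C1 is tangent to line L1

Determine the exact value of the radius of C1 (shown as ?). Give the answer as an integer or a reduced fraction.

5/2

1. [C1‖L1]  r_C1² − 25/4 = 0  ⇒  r_C1 = 5/2 (r>0 drops 1)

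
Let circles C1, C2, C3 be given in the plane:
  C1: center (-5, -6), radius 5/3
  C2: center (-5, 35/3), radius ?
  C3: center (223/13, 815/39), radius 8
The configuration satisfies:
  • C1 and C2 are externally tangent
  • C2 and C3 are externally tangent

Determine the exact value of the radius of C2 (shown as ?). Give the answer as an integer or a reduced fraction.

1. [ext C1·C2]  r_C2² + (10/3)r_C2 − 928/3 = 0  ⇒  r_C2 = 16 (r>0 drops 1)
2. [ext C2·C3]  r_C2² + 16r_C2 − 512 = 0  ⇒  r_C2 = 16 (r>0 drops 1)

16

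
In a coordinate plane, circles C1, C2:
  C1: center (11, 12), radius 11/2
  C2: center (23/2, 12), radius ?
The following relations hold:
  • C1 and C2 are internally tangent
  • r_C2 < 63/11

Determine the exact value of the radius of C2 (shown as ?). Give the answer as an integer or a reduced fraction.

5

1. [int C1,C2]  r_C2² − 11r_C2 + 30 = 0  ⇒  r_C2 = 5 or 6
2. given r_C2 < 63/11: keep 5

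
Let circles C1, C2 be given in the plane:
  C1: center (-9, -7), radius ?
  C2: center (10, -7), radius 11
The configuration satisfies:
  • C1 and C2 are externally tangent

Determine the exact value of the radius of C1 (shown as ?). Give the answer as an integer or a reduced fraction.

1. [ext C1·C2]  r_C1² + 22r_C1 − 240 = 0  ⇒  r_C1 = 8 (r>0 drops 1)

8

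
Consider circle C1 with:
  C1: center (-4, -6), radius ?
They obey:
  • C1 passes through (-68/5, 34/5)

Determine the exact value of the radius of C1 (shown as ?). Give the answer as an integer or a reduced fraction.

16

1. [C1∋P]  r_C1² − 256 = 0  ⇒  r_C1 = 16 (r>0 drops 1)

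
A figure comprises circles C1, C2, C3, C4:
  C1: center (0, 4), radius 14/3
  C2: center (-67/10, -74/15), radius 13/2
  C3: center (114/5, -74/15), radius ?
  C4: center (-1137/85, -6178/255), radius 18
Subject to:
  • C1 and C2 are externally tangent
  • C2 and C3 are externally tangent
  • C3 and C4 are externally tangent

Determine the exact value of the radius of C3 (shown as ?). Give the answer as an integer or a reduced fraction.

23

1. [ext C2·C3]  r_C3² + 13r_C3 − 828 = 0  ⇒  r_C3 = 23 (r>0 drops 1)
2. [ext C3·C4]  r_C3² + 36r_C3 − 1357 = 0  ⇒  r_C3 = 23 (r>0 drops 1)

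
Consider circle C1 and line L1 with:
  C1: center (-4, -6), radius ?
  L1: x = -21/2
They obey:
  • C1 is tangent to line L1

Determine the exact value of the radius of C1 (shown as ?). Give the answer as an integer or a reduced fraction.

1. [C1‖L1]  r_C1² − 169/4 = 0  ⇒  r_C1 = 13/2 (r>0 drops 1)

13/2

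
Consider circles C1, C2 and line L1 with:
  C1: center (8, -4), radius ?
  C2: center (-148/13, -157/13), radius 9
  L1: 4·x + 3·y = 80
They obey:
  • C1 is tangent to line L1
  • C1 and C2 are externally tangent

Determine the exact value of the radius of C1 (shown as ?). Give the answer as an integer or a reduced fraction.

1. [C1‖L1]  r_C1² − 144 = 0  ⇒  r_C1 = 12 (r>0 drops 1)
2. [ext C1·C2]  r_C1² + 18r_C1 − 360 = 0  ⇒  r_C1 = 12 (r>0 drops 1)

12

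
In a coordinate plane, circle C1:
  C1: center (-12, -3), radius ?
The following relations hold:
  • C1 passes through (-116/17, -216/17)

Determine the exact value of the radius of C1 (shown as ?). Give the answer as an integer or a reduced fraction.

11

1. [C1∋P]  r_C1² − 121 = 0  ⇒  r_C1 = 11 (r>0 drops 1)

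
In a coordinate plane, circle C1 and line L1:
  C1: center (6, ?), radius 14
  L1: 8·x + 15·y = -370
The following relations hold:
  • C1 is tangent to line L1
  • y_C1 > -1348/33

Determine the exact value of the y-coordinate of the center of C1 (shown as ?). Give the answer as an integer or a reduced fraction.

1. [C1‖L1]  y_C1² + (836/15)y_C1 + 2624/5 = 0  ⇒  y_C1 = -656/15 or -12
2. given y_C1 > -1348/33: keep -12

-12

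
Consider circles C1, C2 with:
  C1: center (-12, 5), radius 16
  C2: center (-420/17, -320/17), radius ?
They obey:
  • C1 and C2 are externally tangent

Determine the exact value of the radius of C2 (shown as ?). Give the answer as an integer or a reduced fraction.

11

1. [ext C1·C2]  r_C2² + 32r_C2 − 473 = 0  ⇒  r_C2 = 11 (r>0 drops 1)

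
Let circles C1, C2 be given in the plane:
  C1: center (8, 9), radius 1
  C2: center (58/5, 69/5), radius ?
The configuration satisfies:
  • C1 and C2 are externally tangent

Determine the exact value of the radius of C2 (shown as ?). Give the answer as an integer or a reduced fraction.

5

1. [ext C1·C2]  r_C2² + 2r_C2 − 35 = 0  ⇒  r_C2 = 5 (r>0 drops 1)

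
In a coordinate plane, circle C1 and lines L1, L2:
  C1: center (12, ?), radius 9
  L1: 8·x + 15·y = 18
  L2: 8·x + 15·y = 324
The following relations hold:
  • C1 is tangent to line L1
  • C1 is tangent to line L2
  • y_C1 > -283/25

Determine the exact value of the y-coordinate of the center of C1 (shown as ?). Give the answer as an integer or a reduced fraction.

5

1. [C1‖L1]  y_C1² + (52/5)y_C1 − 77 = 0  ⇒  y_C1 = -77/5 or 5
2. [C1‖L2]  y_C1² − (152/5)y_C1 + 127 = 0  ⇒  y_C1 = 5 or 127/5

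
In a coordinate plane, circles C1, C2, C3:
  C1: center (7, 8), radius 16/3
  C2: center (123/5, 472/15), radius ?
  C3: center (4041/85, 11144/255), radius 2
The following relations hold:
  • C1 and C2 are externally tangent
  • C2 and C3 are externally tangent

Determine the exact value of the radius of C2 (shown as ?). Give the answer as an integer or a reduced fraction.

1. [ext C1·C2]  r_C2² + (32/3)r_C2 − 832 = 0  ⇒  r_C2 = 24 (r>0 drops 1)
2. [ext C2·C3]  r_C2² + 4r_C2 − 672 = 0  ⇒  r_C2 = 24 (r>0 drops 1)

24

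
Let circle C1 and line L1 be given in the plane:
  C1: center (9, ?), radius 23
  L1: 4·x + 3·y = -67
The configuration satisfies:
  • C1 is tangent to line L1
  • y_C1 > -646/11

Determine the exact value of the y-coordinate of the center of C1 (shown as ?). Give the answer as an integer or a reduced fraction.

4

1. [C1‖L1]  y_C1² + (206/3)y_C1 − 872/3 = 0  ⇒  y_C1 = -218/3 or 4
2. given y_C1 > -646/11: keep 4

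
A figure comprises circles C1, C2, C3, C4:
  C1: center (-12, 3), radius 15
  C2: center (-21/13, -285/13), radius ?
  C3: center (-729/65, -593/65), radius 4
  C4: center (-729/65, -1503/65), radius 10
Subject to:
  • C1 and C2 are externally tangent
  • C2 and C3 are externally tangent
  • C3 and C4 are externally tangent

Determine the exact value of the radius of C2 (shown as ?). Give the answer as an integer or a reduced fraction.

12

1. [ext C1·C2]  r_C2² + 30r_C2 − 504 = 0  ⇒  r_C2 = 12 (r>0 drops 1)
2. [ext C2·C3]  r_C2² + 8r_C2 − 240 = 0  ⇒  r_C2 = 12 (r>0 drops 1)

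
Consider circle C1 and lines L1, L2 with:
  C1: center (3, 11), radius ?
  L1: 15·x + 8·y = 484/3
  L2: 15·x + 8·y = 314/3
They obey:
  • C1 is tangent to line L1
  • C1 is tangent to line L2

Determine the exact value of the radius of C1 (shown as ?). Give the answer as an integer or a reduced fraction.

1. [C1‖L1]  r_C1² − 25/9 = 0  ⇒  r_C1 = 5/3 (r>0 drops 1)
2. [C1‖L2]  r_C1² − 25/9 = 0  ⇒  r_C1 = 5/3 (r>0 drops 1)

5/3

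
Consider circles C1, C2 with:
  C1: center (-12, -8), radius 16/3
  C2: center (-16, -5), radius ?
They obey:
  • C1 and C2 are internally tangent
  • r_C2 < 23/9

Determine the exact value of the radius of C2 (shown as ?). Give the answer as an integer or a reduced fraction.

1/3

1. [int C1,C2]  r_C2² − (32/3)r_C2 + 31/9 = 0  ⇒  r_C2 = 1/3 or 31/3
2. given r_C2 < 23/9: keep 1/3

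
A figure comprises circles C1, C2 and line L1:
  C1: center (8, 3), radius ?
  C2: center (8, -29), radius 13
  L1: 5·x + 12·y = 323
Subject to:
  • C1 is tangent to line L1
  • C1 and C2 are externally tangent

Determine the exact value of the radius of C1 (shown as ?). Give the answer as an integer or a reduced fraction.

19

1. [C1‖L1]  r_C1² − 361 = 0  ⇒  r_C1 = 19 (r>0 drops 1)
2. [ext C1·C2]  r_C1² + 26r_C1 − 855 = 0  ⇒  r_C1 = 19 (r>0 drops 1)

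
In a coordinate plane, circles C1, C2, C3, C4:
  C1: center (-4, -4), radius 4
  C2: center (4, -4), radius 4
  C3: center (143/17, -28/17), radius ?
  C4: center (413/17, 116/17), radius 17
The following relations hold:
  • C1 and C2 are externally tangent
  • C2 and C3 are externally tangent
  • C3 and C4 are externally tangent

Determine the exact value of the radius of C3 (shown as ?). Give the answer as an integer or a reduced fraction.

1

1. [ext C2·C3]  r_C3² + 8r_C3 − 9 = 0  ⇒  r_C3 = 1 (r>0 drops 1)
2. [ext C3·C4]  r_C3² + 34r_C3 − 35 = 0  ⇒  r_C3 = 1 (r>0 drops 1)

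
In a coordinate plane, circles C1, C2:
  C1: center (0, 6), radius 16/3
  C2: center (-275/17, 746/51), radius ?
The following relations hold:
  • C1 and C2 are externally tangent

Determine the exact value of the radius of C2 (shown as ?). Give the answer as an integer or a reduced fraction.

13

1. [ext C1·C2]  r_C2² + (32/3)r_C2 − 923/3 = 0  ⇒  r_C2 = 13 (r>0 drops 1)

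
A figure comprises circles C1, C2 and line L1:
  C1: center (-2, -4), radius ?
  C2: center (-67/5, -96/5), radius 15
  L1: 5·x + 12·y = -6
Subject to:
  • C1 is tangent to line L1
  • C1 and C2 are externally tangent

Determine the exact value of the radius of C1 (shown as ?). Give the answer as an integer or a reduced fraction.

4

1. [C1‖L1]  r_C1² − 16 = 0  ⇒  r_C1 = 4 (r>0 drops 1)
2. [ext C1·C2]  r_C1² + 30r_C1 − 136 = 0  ⇒  r_C1 = 4 (r>0 drops 1)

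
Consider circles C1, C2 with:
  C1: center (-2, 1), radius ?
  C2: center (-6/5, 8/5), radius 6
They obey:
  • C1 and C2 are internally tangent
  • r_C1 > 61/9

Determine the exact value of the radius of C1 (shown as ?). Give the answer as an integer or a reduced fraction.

7

1. [int C1,C2]  r_C1² − 12r_C1 + 35 = 0  ⇒  r_C1 = 5 or 7
2. given r_C1 > 61/9: keep 7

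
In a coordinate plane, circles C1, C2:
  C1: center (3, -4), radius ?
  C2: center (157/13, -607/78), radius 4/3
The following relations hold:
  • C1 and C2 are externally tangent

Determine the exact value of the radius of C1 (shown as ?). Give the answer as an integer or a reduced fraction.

17/2

1. [ext C1·C2]  r_C1² + (8/3)r_C1 − 1139/12 = 0  ⇒  r_C1 = 17/2 (r>0 drops 1)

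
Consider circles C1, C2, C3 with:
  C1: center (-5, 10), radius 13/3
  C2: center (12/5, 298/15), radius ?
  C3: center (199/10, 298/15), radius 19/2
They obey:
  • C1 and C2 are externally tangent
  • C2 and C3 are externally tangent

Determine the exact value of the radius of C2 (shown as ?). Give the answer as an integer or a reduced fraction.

1. [ext C1·C2]  r_C2² + (26/3)r_C2 − 400/3 = 0  ⇒  r_C2 = 8 (r>0 drops 1)
2. [ext C2·C3]  r_C2² + 19r_C2 − 216 = 0  ⇒  r_C2 = 8 (r>0 drops 1)

8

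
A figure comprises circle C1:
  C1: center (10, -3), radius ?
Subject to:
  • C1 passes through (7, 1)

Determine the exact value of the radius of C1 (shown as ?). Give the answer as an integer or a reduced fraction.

1. [C1∋P]  r_C1² − 25 = 0  ⇒  r_C1 = 5 (r>0 drops 1)

5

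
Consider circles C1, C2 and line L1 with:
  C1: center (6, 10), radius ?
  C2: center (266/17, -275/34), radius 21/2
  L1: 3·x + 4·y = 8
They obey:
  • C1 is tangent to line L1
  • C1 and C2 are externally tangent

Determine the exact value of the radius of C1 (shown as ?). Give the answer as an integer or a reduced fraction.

10

1. [C1‖L1]  r_C1² − 100 = 0  ⇒  r_C1 = 10 (r>0 drops 1)
2. [ext C1·C2]  r_C1² + 21r_C1 − 310 = 0  ⇒  r_C1 = 10 (r>0 drops 1)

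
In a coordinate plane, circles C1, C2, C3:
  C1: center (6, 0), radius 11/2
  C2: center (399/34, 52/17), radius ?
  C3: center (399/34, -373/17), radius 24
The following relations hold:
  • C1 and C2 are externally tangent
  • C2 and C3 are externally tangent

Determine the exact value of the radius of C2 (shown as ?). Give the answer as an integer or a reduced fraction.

1

1. [ext C1·C2]  r_C2² + 11r_C2 − 12 = 0  ⇒  r_C2 = 1 (r>0 drops 1)
2. [ext C2·C3]  r_C2² + 48r_C2 − 49 = 0  ⇒  r_C2 = 1 (r>0 drops 1)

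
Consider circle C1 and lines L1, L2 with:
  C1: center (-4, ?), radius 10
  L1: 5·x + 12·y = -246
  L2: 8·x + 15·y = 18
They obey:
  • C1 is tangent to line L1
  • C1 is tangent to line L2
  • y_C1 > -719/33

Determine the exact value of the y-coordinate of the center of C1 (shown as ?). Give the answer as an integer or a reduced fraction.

1. [C1‖L1]  y_C1² + (113/3)y_C1 + 712/3 = 0  ⇒  y_C1 = -89/3 or -8
2. [C1‖L2]  y_C1² − (20/3)y_C1 − 352/3 = 0  ⇒  y_C1 = -8 or 44/3

-8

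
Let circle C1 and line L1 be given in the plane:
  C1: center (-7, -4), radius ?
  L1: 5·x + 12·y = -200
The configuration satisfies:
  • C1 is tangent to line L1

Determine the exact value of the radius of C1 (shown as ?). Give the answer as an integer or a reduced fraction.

1. [C1‖L1]  r_C1² − 81 = 0  ⇒  r_C1 = 9 (r>0 drops 1)

9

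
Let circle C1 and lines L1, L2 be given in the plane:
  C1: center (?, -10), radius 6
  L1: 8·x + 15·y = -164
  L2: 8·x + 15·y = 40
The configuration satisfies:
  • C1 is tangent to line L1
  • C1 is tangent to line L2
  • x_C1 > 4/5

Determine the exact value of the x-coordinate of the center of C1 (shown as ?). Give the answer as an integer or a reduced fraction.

1. [C1‖L1]  x_C1² + (7/2)x_C1 − 319/2 = 0  ⇒  x_C1 = -29/2 or 11
2. [C1‖L2]  x_C1² − (95/2)x_C1 + 803/2 = 0  ⇒  x_C1 = 11 or 73/2

11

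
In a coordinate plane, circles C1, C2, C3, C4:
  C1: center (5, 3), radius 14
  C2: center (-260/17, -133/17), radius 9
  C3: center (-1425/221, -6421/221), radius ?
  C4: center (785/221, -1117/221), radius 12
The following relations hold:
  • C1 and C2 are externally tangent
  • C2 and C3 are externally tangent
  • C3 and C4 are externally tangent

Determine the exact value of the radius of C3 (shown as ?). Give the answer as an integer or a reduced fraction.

14

1. [ext C2·C3]  r_C3² + 18r_C3 − 448 = 0  ⇒  r_C3 = 14 (r>0 drops 1)
2. [ext C3·C4]  r_C3² + 24r_C3 − 532 = 0  ⇒  r_C3 = 14 (r>0 drops 1)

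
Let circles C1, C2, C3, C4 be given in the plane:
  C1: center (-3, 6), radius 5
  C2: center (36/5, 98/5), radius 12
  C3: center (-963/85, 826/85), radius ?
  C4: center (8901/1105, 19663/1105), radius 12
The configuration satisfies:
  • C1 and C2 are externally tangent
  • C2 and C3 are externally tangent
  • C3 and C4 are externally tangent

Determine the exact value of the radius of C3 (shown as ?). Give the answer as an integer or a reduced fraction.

9

1. [ext C2·C3]  r_C3² + 24r_C3 − 297 = 0  ⇒  r_C3 = 9 (r>0 drops 1)
2. [ext C3·C4]  r_C3² + 24r_C3 − 297 = 0  ⇒  r_C3 = 9 (r>0 drops 1)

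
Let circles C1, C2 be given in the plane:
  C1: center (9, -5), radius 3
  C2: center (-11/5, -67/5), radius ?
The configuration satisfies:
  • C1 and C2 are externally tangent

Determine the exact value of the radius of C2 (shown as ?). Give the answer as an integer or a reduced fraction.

1. [ext C1·C2]  r_C2² + 6r_C2 − 187 = 0  ⇒  r_C2 = 11 (r>0 drops 1)

11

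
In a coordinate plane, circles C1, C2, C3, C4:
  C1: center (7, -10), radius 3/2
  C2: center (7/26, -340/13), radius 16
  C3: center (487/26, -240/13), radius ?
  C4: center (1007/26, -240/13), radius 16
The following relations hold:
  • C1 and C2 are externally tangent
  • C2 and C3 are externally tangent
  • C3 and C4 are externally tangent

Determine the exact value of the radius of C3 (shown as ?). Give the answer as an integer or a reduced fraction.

4

1. [ext C2·C3]  r_C3² + 32r_C3 − 144 = 0  ⇒  r_C3 = 4 (r>0 drops 1)
2. [ext C3·C4]  r_C3² + 32r_C3 − 144 = 0  ⇒  r_C3 = 4 (r>0 drops 1)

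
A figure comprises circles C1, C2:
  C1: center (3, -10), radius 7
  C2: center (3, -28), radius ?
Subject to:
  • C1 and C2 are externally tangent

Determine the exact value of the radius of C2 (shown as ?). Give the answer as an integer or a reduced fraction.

1. [ext C1·C2]  r_C2² + 14r_C2 − 275 = 0  ⇒  r_C2 = 11 (r>0 drops 1)

11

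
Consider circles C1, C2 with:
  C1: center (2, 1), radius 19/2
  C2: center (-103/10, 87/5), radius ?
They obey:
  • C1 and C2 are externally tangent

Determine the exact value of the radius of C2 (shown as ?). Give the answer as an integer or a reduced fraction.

1. [ext C1·C2]  r_C2² + 19r_C2 − 330 = 0  ⇒  r_C2 = 11 (r>0 drops 1)

11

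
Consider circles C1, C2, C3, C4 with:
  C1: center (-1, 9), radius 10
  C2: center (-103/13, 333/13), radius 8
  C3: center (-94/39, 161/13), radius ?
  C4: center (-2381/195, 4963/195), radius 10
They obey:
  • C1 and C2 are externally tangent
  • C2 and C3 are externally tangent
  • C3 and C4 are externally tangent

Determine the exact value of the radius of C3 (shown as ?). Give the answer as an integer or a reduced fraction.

19/3

1. [ext C2·C3]  r_C3² + 16r_C3 − 1273/9 = 0  ⇒  r_C3 = 19/3 (r>0 drops 1)
2. [ext C3·C4]  r_C3² + 20r_C3 − 1501/9 = 0  ⇒  r_C3 = 19/3 (r>0 drops 1)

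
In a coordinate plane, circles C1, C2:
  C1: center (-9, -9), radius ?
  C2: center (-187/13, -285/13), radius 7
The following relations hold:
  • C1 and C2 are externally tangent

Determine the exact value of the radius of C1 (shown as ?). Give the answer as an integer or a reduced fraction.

7

1. [ext C1·C2]  r_C1² + 14r_C1 − 147 = 0  ⇒  r_C1 = 7 (r>0 drops 1)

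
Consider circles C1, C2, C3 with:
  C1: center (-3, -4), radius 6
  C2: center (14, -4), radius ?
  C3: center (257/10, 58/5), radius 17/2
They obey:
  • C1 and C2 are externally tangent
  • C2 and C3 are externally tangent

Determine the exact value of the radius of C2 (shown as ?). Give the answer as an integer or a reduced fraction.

1. [ext C1·C2]  r_C2² + 12r_C2 − 253 = 0  ⇒  r_C2 = 11 (r>0 drops 1)
2. [ext C2·C3]  r_C2² + 17r_C2 − 308 = 0  ⇒  r_C2 = 11 (r>0 drops 1)

11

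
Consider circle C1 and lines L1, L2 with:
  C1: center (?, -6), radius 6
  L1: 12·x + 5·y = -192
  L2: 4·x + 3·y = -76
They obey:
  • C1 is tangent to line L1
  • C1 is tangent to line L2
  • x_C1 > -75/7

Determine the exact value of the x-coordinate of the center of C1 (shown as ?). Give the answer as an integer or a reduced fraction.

-7

1. [C1‖L1]  x_C1² + 27x_C1 + 140 = 0  ⇒  x_C1 = -20 or -7
2. [C1‖L2]  x_C1² + 29x_C1 + 154 = 0  ⇒  x_C1 = -22 or -7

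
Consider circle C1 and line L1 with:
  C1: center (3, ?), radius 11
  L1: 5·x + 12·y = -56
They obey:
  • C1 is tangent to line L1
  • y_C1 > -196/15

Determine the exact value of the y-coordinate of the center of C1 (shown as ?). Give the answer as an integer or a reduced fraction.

6

1. [C1‖L1]  y_C1² + (71/6)y_C1 − 107 = 0  ⇒  y_C1 = -107/6 or 6
2. given y_C1 > -196/15: keep 6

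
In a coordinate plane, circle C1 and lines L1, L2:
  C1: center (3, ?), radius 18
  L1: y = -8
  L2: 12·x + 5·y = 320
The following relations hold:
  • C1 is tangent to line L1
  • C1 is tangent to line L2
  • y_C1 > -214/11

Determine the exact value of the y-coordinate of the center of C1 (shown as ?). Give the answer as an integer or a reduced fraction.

1. [C1‖L1]  y_C1² + 16y_C1 − 260 = 0  ⇒  y_C1 = -26 or 10
2. [C1‖L2]  y_C1² − (568/5)y_C1 + 1036 = 0  ⇒  y_C1 = 10 or 518/5

10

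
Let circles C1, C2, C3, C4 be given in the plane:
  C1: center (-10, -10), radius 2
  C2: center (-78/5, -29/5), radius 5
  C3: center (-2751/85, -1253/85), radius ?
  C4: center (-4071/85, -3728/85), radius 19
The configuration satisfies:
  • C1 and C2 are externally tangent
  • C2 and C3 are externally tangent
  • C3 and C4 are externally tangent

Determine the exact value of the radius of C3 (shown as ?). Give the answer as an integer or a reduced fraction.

1. [ext C2·C3]  r_C3² + 10r_C3 − 336 = 0  ⇒  r_C3 = 14 (r>0 drops 1)
2. [ext C3·C4]  r_C3² + 38r_C3 − 728 = 0  ⇒  r_C3 = 14 (r>0 drops 1)

14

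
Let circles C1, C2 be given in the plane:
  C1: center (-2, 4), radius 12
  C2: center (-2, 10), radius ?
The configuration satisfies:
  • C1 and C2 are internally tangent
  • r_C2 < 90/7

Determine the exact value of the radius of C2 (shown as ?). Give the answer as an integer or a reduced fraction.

1. [int C1,C2]  r_C2² − 24r_C2 + 108 = 0  ⇒  r_C2 = 6 or 18
2. given r_C2 < 90/7: keep 6

6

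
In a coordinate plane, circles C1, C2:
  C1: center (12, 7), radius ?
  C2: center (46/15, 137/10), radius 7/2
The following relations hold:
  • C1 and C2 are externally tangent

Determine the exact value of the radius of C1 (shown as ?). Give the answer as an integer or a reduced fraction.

1. [ext C1·C2]  r_C1² + 7r_C1 − 1012/9 = 0  ⇒  r_C1 = 23/3 (r>0 drops 1)

23/3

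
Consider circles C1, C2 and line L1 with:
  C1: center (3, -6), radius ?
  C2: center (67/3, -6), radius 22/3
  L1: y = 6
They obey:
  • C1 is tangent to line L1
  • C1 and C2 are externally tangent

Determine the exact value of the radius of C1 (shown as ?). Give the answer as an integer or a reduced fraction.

12

1. [C1‖L1]  r_C1² − 144 = 0  ⇒  r_C1 = 12 (r>0 drops 1)
2. [ext C1·C2]  r_C1² + (44/3)r_C1 − 320 = 0  ⇒  r_C1 = 12 (r>0 drops 1)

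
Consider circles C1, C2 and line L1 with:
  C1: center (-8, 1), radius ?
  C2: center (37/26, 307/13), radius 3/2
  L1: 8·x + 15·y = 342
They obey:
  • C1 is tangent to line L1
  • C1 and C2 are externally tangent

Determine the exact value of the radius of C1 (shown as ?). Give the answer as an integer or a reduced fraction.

1. [C1‖L1]  r_C1² − 529 = 0  ⇒  r_C1 = 23 (r>0 drops 1)
2. [ext C1·C2]  r_C1² + 3r_C1 − 598 = 0  ⇒  r_C1 = 23 (r>0 drops 1)

23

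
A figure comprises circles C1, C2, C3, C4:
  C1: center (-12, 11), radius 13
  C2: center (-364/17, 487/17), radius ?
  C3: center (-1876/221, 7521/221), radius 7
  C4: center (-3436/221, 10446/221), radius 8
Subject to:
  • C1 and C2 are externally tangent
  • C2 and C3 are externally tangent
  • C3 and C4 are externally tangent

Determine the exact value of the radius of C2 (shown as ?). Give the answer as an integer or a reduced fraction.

7

1. [ext C1·C2]  r_C2² + 26r_C2 − 231 = 0  ⇒  r_C2 = 7 (r>0 drops 1)
2. [ext C2·C3]  r_C2² + 14r_C2 − 147 = 0  ⇒  r_C2 = 7 (r>0 drops 1)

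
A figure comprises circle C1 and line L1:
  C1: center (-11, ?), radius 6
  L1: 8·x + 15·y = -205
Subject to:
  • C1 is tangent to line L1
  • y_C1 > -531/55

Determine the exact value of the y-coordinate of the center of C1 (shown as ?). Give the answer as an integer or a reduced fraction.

1. [C1‖L1]  y_C1² + (78/5)y_C1 + 73/5 = 0  ⇒  y_C1 = -73/5 or -1
2. given y_C1 > -531/55: keep -1

-1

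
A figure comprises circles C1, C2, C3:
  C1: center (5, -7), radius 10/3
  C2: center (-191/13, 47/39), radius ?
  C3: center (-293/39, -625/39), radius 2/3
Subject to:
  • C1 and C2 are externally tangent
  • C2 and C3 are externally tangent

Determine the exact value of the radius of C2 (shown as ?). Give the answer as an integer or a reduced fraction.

1. [ext C1·C2]  r_C2² + (20/3)r_C2 − 444 = 0  ⇒  r_C2 = 18 (r>0 drops 1)
2. [ext C2·C3]  r_C2² + (4/3)r_C2 − 348 = 0  ⇒  r_C2 = 18 (r>0 drops 1)

18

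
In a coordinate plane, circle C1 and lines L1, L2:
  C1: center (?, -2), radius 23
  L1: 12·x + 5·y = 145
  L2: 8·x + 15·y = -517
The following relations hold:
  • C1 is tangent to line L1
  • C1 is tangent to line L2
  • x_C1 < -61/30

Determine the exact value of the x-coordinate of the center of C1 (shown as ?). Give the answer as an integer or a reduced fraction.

-12

1. [C1‖L1]  x_C1² − (155/6)x_C1 − 454 = 0  ⇒  x_C1 = -12 or 227/6
2. [C1‖L2]  x_C1² + (487/4)x_C1 + 1317 = 0  ⇒  x_C1 = -439/4 or -12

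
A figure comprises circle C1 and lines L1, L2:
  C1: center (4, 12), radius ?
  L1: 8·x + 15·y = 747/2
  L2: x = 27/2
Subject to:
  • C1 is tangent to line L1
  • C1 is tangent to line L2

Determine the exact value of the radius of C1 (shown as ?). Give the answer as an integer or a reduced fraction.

19/2

1. [C1‖L1]  r_C1² − 361/4 = 0  ⇒  r_C1 = 19/2 (r>0 drops 1)
2. [C1‖L2]  r_C1² − 361/4 = 0  ⇒  r_C1 = 19/2 (r>0 drops 1)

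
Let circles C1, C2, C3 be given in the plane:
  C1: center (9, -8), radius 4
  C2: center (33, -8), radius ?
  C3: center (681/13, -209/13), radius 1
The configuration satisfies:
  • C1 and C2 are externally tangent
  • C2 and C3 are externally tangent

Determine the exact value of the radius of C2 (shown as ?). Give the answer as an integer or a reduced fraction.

20

1. [ext C1·C2]  r_C2² + 8r_C2 − 560 = 0  ⇒  r_C2 = 20 (r>0 drops 1)
2. [ext C2·C3]  r_C2² + 2r_C2 − 440 = 0  ⇒  r_C2 = 20 (r>0 drops 1)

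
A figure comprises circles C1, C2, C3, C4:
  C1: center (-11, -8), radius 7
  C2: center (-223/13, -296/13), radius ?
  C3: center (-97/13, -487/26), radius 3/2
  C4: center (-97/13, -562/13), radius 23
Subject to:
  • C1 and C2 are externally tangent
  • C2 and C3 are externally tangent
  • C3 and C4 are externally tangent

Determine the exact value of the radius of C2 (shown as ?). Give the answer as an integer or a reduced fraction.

9

1. [ext C1·C2]  r_C2² + 14r_C2 − 207 = 0  ⇒  r_C2 = 9 (r>0 drops 1)
2. [ext C2·C3]  r_C2² + 3r_C2 − 108 = 0  ⇒  r_C2 = 9 (r>0 drops 1)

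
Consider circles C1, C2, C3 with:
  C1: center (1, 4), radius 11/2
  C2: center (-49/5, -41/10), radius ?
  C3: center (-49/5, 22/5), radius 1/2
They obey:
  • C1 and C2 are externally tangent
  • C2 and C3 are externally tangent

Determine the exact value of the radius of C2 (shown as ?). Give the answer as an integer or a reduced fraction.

8

1. [ext C1·C2]  r_C2² + 11r_C2 − 152 = 0  ⇒  r_C2 = 8 (r>0 drops 1)
2. [ext C2·C3]  r_C2² + 1r_C2 − 72 = 0  ⇒  r_C2 = 8 (r>0 drops 1)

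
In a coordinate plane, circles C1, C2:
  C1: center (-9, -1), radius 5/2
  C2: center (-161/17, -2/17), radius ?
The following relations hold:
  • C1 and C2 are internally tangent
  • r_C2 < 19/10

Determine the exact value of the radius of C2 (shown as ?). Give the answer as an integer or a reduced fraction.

3/2

1. [int C1,C2]  r_C2² − 5r_C2 + 21/4 = 0  ⇒  r_C2 = 3/2 or 7/2
2. given r_C2 < 19/10: keep 3/2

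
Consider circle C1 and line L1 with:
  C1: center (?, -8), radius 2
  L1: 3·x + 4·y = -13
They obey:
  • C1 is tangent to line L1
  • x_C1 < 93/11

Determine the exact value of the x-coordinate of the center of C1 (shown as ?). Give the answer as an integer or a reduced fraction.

3

1. [C1‖L1]  x_C1² − (38/3)x_C1 + 29 = 0  ⇒  x_C1 = 3 or 29/3
2. given x_C1 < 93/11: keep 3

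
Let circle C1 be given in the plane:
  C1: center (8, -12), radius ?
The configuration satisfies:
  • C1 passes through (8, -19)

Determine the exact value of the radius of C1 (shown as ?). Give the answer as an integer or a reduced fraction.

1. [C1∋P]  r_C1² − 49 = 0  ⇒  r_C1 = 7 (r>0 drops 1)

7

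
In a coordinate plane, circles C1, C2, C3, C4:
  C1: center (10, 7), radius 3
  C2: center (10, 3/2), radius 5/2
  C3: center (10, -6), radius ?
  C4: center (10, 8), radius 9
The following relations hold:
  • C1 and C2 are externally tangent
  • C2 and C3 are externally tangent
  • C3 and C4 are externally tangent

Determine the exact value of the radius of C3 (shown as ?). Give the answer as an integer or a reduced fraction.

5

1. [ext C2·C3]  r_C3² + 5r_C3 − 50 = 0  ⇒  r_C3 = 5 (r>0 drops 1)
2. [ext C3·C4]  r_C3² + 18r_C3 − 115 = 0  ⇒  r_C3 = 5 (r>0 drops 1)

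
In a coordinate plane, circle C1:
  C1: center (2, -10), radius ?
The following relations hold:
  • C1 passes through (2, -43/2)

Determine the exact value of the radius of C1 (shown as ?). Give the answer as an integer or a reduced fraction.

23/2

1. [C1∋P]  r_C1² − 529/4 = 0  ⇒  r_C1 = 23/2 (r>0 drops 1)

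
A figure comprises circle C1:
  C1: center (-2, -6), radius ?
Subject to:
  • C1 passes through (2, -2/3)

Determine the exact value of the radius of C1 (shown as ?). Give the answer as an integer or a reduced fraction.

20/3

1. [C1∋P]  r_C1² − 400/9 = 0  ⇒  r_C1 = 20/3 (r>0 drops 1)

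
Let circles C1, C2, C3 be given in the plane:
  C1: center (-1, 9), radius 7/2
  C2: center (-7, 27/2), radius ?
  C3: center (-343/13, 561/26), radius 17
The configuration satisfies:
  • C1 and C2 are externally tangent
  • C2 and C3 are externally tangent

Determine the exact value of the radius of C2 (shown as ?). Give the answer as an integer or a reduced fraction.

1. [ext C1·C2]  r_C2² + 7r_C2 − 44 = 0  ⇒  r_C2 = 4 (r>0 drops 1)
2. [ext C2·C3]  r_C2² + 34r_C2 − 152 = 0  ⇒  r_C2 = 4 (r>0 drops 1)

4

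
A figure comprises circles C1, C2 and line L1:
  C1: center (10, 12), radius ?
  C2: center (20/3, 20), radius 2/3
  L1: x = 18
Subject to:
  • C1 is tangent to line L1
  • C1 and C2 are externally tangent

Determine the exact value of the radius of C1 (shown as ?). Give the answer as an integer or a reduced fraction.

1. [C1‖L1]  r_C1² − 64 = 0  ⇒  r_C1 = 8 (r>0 drops 1)
2. [ext C1·C2]  r_C1² + (4/3)r_C1 − 224/3 = 0  ⇒  r_C1 = 8 (r>0 drops 1)

8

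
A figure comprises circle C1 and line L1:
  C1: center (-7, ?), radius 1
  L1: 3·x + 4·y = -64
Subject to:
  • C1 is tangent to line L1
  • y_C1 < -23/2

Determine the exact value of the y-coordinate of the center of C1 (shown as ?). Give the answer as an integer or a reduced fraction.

-12

1. [C1‖L1]  y_C1² + (43/2)y_C1 + 114 = 0  ⇒  y_C1 = -12 or -19/2
2. given y_C1 < -23/2: keep -12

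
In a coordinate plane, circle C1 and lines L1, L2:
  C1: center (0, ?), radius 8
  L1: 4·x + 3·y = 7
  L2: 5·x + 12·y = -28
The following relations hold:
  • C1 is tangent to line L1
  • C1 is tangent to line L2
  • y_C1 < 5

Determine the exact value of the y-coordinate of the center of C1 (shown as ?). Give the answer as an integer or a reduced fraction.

1. [C1‖L1]  y_C1² − (14/3)y_C1 − 517/3 = 0  ⇒  y_C1 = -11 or 47/3
2. [C1‖L2]  y_C1² + (14/3)y_C1 − 209/3 = 0  ⇒  y_C1 = -11 or 19/3

-11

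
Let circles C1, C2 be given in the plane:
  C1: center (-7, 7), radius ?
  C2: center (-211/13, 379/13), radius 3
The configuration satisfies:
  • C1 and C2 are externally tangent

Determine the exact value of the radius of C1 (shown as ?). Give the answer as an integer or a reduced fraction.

21

1. [ext C1·C2]  r_C1² + 6r_C1 − 567 = 0  ⇒  r_C1 = 21 (r>0 drops 1)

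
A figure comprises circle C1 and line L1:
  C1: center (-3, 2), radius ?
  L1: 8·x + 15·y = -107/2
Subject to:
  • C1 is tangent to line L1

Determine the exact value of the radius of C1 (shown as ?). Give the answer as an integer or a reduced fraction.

7/2

1. [C1‖L1]  r_C1² − 49/4 = 0  ⇒  r_C1 = 7/2 (r>0 drops 1)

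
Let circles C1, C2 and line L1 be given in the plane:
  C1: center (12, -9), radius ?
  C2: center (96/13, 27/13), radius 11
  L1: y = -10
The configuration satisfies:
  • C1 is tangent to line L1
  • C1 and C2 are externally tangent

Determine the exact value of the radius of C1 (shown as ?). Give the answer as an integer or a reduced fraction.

1

1. [C1‖L1]  r_C1² − 1 = 0  ⇒  r_C1 = 1 (r>0 drops 1)
2. [ext C1·C2]  r_C1² + 22r_C1 − 23 = 0  ⇒  r_C1 = 1 (r>0 drops 1)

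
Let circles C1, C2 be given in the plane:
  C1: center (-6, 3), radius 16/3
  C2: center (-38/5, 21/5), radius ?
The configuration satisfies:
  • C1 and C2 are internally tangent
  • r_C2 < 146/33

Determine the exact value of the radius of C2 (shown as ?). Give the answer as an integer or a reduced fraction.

1. [int C1,C2]  r_C2² − (32/3)r_C2 + 220/9 = 0  ⇒  r_C2 = 10/3 or 22/3
2. given r_C2 < 146/33: keep 10/3

10/3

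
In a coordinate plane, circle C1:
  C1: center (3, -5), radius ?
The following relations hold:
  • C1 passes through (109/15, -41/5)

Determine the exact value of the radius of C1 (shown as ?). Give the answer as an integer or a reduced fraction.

1. [C1∋P]  r_C1² − 256/9 = 0  ⇒  r_C1 = 16/3 (r>0 drops 1)

16/3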